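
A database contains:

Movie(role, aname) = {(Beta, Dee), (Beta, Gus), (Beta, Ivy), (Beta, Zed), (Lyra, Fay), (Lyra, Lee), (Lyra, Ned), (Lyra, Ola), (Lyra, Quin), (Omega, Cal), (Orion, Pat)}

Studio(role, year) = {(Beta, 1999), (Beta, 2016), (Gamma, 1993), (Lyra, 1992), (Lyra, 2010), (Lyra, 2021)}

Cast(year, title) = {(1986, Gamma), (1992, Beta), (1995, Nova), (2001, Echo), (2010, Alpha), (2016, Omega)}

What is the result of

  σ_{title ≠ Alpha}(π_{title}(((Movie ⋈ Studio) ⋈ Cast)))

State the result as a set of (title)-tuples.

{Beta, Omega}

Movie ⋈ Studio (natural join on role): {(Beta, Dee, 1999), (Beta, Dee, 2016), (Beta, Gus, 1999), (Beta, Gus, 2016), (Beta, Ivy, 1999), (Beta, Ivy, 2016), (Beta, Zed, 1999), (Beta, Zed, 2016), (Lyra, Fay, 1992), (Lyra, Fay, 2010), (Lyra, Fay, 2021), (Lyra, Lee, 1992), (Lyra, Lee, 2010), (Lyra, Lee, 2021), (Lyra, Ned, 1992), (Lyra, Ned, 2010), (Lyra, Ned, 2021), (Lyra, Ola, 1992), (Lyra, Ola, 2010), (Lyra, Ola, 2021), (Lyra, Quin, 1992), (Lyra, Quin, 2010), (Lyra, Quin, 2021)}
(Movie ⋈ Studio) ⋈ Cast (natural join on year): {(Beta, Dee, 2016, Omega), (Beta, Gus, 2016, Omega), (Beta, Ivy, 2016, Omega), (Beta, Zed, 2016, Omega), (Lyra, Fay, 1992, Beta), (Lyra, Fay, 2010, Alpha), (Lyra, Lee, 1992, Beta), (Lyra, Lee, 2010, Alpha), (Lyra, Ned, 1992, Beta), (Lyra, Ned, 2010, Alpha), (Lyra, Ola, 1992, Beta), (Lyra, Ola, 2010, Alpha), (Lyra, Quin, 1992, Beta), (Lyra, Quin, 2010, Alpha)}
π_{title} gives {Alpha, Beta, Omega} (11 duplicate(s) eliminated).
Apply σ_{title ≠ Alpha}; surviving tuples: {Beta, Omega}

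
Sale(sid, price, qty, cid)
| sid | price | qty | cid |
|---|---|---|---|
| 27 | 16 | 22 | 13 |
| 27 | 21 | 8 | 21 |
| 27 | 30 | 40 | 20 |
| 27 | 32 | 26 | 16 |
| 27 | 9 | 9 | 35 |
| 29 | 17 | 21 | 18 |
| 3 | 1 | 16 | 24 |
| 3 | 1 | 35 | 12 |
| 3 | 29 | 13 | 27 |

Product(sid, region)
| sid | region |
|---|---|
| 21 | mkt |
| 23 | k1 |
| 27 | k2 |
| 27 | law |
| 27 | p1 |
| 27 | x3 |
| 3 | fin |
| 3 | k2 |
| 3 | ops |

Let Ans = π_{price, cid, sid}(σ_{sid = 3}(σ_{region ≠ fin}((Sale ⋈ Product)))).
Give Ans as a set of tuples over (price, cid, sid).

Sale ⋈ Product (natural join on sid): {(27, 16, 22, 13, k2), (27, 16, 22, 13, law), (27, 16, 22, 13, p1), (27, 16, 22, 13, x3), (27, 21, 8, 21, k2), (27, 21, 8, 21, law), (27, 21, 8, 21, p1), (27, 21, 8, 21, x3), (27, 30, 40, 20, k2), (27, 30, 40, 20, law), (27, 30, 40, 20, p1), (27, 30, 40, 20, x3), (27, 32, 26, 16, k2), (27, 32, 26, 16, law), (27, 32, 26, 16, p1), (27, 32, 26, 16, x3), (27, 9, 9, 35, k2), (27, 9, 9, 35, law), (27, 9, 9, 35, p1), (27, 9, 9, 35, x3), (3, 1, 16, 24, fin), (3, 1, 16, 24, k2), (3, 1, 16, 24, ops), (3, 1, 35, 12, fin), (3, 1, 35, 12, k2), (3, 1, 35, 12, ops), (3, 29, 13, 27, fin), (3, 29, 13, 27, k2), (3, 29, 13, 27, ops)}
Filtering on region ≠ fin leaves {(27, 16, 22, 13, k2), (27, 16, 22, 13, law), (27, 16, 22, 13, p1), (27, 16, 22, 13, x3), (27, 21, 8, 21, k2), (27, 21, 8, 21, law), (27, 21, 8, 21, p1), (27, 21, 8, 21, x3), (27, 30, 40, 20, k2), (27, 30, 40, 20, law), (27, 30, 40, 20, p1), (27, 30, 40, 20, x3), (27, 32, 26, 16, k2), (27, 32, 26, 16, law), (27, 32, 26, 16, p1), (27, 32, 26, 16, x3), (27, 9, 9, 35, k2), (27, 9, 9, 35, law), (27, 9, 9, 35, p1), (27, 9, 9, 35, x3), (3, 1, 16, 24, k2), (3, 1, 16, 24, ops), (3, 1, 35, 12, k2), (3, 1, 35, 12, ops), (3, 29, 13, 27, k2), (3, 29, 13, 27, ops)}.
Filtering on sid = 3 leaves {(3, 1, 16, 24, k2), (3, 1, 16, 24, ops), (3, 1, 35, 12, k2), (3, 1, 35, 12, ops), (3, 29, 13, 27, k2), (3, 29, 13, 27, ops)}.
π[price, cid, sid]: project onto (price, cid, sid) (3 duplicate(s) eliminated) → {(1, 12, 3), (1, 24, 3), (29, 27, 3)}

{(1, 12, 3), (1, 24, 3), (29, 27, 3)}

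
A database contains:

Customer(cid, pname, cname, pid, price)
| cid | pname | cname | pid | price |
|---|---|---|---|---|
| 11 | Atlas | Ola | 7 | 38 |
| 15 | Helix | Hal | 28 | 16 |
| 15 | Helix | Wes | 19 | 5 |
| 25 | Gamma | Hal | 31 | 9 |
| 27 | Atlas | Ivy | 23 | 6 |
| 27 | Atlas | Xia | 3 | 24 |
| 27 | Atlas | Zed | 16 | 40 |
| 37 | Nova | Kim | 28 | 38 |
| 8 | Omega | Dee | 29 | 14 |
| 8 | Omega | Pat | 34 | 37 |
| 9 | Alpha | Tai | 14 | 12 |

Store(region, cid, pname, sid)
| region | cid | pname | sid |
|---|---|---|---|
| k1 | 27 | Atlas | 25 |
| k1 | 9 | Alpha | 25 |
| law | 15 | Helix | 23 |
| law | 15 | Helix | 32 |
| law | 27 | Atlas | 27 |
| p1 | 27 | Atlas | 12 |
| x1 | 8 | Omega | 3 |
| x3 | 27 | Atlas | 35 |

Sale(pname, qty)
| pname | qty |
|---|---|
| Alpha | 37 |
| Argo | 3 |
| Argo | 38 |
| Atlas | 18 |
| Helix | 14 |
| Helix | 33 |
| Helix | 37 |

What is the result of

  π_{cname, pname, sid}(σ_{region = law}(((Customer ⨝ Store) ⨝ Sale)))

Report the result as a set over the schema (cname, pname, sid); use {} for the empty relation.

Joining Customer and Store on cid, pname yields {(15, Helix, Hal, 28, 16, law, 23), (15, Helix, Hal, 28, 16, law, 32), (15, Helix, Wes, 19, 5, law, 23), (15, Helix, Wes, 19, 5, law, 32), (27, Atlas, Ivy, 23, 6, k1, 25), (27, Atlas, Ivy, 23, 6, law, 27), (27, Atlas, Ivy, 23, 6, p1, 12), (27, Atlas, Ivy, 23, 6, x3, 35), (27, Atlas, Xia, 3, 24, k1, 25), (27, Atlas, Xia, 3, 24, law, 27), (27, Atlas, Xia, 3, 24, p1, 12), (27, Atlas, Xia, 3, 24, x3, 35), (27, Atlas, Zed, 16, 40, k1, 25), (27, Atlas, Zed, 16, 40, law, 27), (27, Atlas, Zed, 16, 40, p1, 12), (27, Atlas, Zed, 16, 40, x3, 35), (8, Omega, Dee, 29, 14, x1, 3), (8, Omega, Pat, 34, 37, x1, 3), (9, Alpha, Tai, 14, 12, k1, 25)}.
Joining (Customer ⨝ Store) and Sale on pname yields {(15, Helix, Hal, 28, 16, law, 23, 14), (15, Helix, Hal, 28, 16, law, 23, 33), (15, Helix, Hal, 28, 16, law, 23, 37), (15, Helix, Hal, 28, 16, law, 32, 14), (15, Helix, Hal, 28, 16, law, 32, 33), (15, Helix, Hal, 28, 16, law, 32, 37), (15, Helix, Wes, 19, 5, law, 23, 14), (15, Helix, Wes, 19, 5, law, 23, 33), (15, Helix, Wes, 19, 5, law, 23, 37), (15, Helix, Wes, 19, 5, law, 32, 14), (15, Helix, Wes, 19, 5, law, 32, 33), (15, Helix, Wes, 19, 5, law, 32, 37), (27, Atlas, Ivy, 23, 6, k1, 25, 18), (27, Atlas, Ivy, 23, 6, law, 27, 18), (27, Atlas, Ivy, 23, 6, p1, 12, 18), (27, Atlas, Ivy, 23, 6, x3, 35, 18), (27, Atlas, Xia, 3, 24, k1, 25, 18), (27, Atlas, Xia, 3, 24, law, 27, 18), (27, Atlas, Xia, 3, 24, p1, 12, 18), (27, Atlas, Xia, 3, 24, x3, 35, 18), (27, Atlas, Zed, 16, 40, k1, 25, 18), (27, Atlas, Zed, 16, 40, law, 27, 18), (27, Atlas, Zed, 16, 40, p1, 12, 18), (27, Atlas, Zed, 16, 40, x3, 35, 18), (9, Alpha, Tai, 14, 12, k1, 25, 37)}.
Selection region = law: {(15, Helix, Hal, 28, 16, law, 23, 14), (15, Helix, Hal, 28, 16, law, 23, 33), (15, Helix, Hal, 28, 16, law, 23, 37), (15, Helix, Hal, 28, 16, law, 32, 14), (15, Helix, Hal, 28, 16, law, 32, 33), (15, Helix, Hal, 28, 16, law, 32, 37), (15, Helix, Wes, 19, 5, law, 23, 14), (15, Helix, Wes, 19, 5, law, 23, 33), (15, Helix, Wes, 19, 5, law, 23, 37), (15, Helix, Wes, 19, 5, law, 32, 14), (15, Helix, Wes, 19, 5, law, 32, 33), (15, Helix, Wes, 19, 5, law, 32, 37), (27, Atlas, Ivy, 23, 6, law, 27, 18), (27, Atlas, Xia, 3, 24, law, 27, 18), (27, Atlas, Zed, 16, 40, law, 27, 18)}
Projecting to cname, pname, sid (8 duplicate(s) eliminated): {(Hal, Helix, 23), (Hal, Helix, 32), (Ivy, Atlas, 27), (Wes, Helix, 23), (Wes, Helix, 32), (Xia, Atlas, 27), (Zed, Atlas, 27)}

{(Hal, Helix, 23), (Hal, Helix, 32), (Ivy, Atlas, 27), (Wes, Helix, 23), (Wes, Helix, 32), (Xia, Atlas, 27), (Zed, Atlas, 27)}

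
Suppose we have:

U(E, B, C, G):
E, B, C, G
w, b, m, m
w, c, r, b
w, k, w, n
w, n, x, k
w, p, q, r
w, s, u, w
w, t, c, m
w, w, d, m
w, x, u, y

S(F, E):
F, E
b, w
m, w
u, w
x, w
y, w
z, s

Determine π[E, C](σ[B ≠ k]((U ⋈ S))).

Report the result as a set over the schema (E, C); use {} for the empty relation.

U ⋈ S (natural join on E): {(w, b, m, m, b), (w, b, m, m, m), (w, b, m, m, u), (w, b, m, m, x), (w, b, m, m, y), (w, c, r, b, b), (w, c, r, b, m), (w, c, r, b, u), (w, c, r, b, x), (w, c, r, b, y), (w, k, w, n, b), (w, k, w, n, m), (w, k, w, n, u), (w, k, w, n, x), (w, k, w, n, y), (w, n, x, k, b), (w, n, x, k, m), (w, n, x, k, u), (w, n, x, k, x), (w, n, x, k, y), (w, p, q, r, b), (w, p, q, r, m), (w, p, q, r, u), (w, p, q, r, x), (w, p, q, r, y), (w, s, u, w, b), (w, s, u, w, m), (w, s, u, w, u), (w, s, u, w, x), (w, s, u, w, y), (w, t, c, m, b), (w, t, c, m, m), (w, t, c, m, u), (w, t, c, m, x), (w, t, c, m, y), (w, w, d, m, b), (w, w, d, m, m), (w, w, d, m, u), (w, w, d, m, x), (w, w, d, m, y), (w, x, u, y, b), (w, x, u, y, m), (w, x, u, y, u), (w, x, u, y, x), (w, x, u, y, y)}
Apply σ_{B ≠ k}; surviving tuples: {(w, b, m, m, b), (w, b, m, m, m), (w, b, m, m, u), (w, b, m, m, x), (w, b, m, m, y), (w, c, r, b, b), (w, c, r, b, m), (w, c, r, b, u), (w, c, r, b, x), (w, c, r, b, y), (w, n, x, k, b), (w, n, x, k, m), (w, n, x, k, u), (w, n, x, k, x), (w, n, x, k, y), (w, p, q, r, b), (w, p, q, r, m), (w, p, q, r, u), (w, p, q, r, x), (w, p, q, r, y), (w, s, u, w, b), (w, s, u, w, m), (w, s, u, w, u), (w, s, u, w, x), (w, s, u, w, y), (w, t, c, m, b), (w, t, c, m, m), (w, t, c, m, u), (w, t, c, m, x), (w, t, c, m, y), (w, w, d, m, b), (w, w, d, m, m), (w, w, d, m, u), (w, w, d, m, x), (w, w, d, m, y), (w, x, u, y, b), (w, x, u, y, m), (w, x, u, y, u), (w, x, u, y, x), (w, x, u, y, y)}
π[E, C]: project onto (E, C) (33 duplicate(s) eliminated) → {(w, c), (w, d), (w, m), (w, q), (w, r), (w, u), (w, x)}

{(w, c), (w, d), (w, m), (w, q), (w, r), (w, u), (w, x)}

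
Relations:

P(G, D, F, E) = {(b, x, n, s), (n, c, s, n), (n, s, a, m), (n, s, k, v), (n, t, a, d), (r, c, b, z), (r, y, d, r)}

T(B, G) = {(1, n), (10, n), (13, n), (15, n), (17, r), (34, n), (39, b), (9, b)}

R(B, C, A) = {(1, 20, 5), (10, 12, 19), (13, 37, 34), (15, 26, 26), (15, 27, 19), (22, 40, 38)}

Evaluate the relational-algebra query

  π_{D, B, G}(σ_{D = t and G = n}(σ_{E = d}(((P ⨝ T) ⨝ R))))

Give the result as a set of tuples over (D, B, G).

{(t, 1, n), (t, 10, n), (t, 13, n), (t, 15, n)}

Joining P and T on G yields {(b, x, n, s, 39), (b, x, n, s, 9), (n, c, s, n, 1), (n, c, s, n, 10), (n, c, s, n, 13), (n, c, s, n, 15), (n, c, s, n, 34), (n, s, a, m, 1), (n, s, a, m, 10), (n, s, a, m, 13), (n, s, a, m, 15), (n, s, a, m, 34), (n, s, k, v, 1), (n, s, k, v, 10), (n, s, k, v, 13), (n, s, k, v, 15), (n, s, k, v, 34), (n, t, a, d, 1), (n, t, a, d, 10), (n, t, a, d, 13), (n, t, a, d, 15), (n, t, a, d, 34), (r, c, b, z, 17), (r, y, d, r, 17)}.
Joining (P ⨝ T) and R on B yields {(n, c, s, n, 1, 20, 5), (n, c, s, n, 10, 12, 19), (n, c, s, n, 13, 37, 34), (n, c, s, n, 15, 26, 26), (n, c, s, n, 15, 27, 19), (n, s, a, m, 1, 20, 5), (n, s, a, m, 10, 12, 19), (n, s, a, m, 13, 37, 34), (n, s, a, m, 15, 26, 26), (n, s, a, m, 15, 27, 19), (n, s, k, v, 1, 20, 5), (n, s, k, v, 10, 12, 19), (n, s, k, v, 13, 37, 34), (n, s, k, v, 15, 26, 26), (n, s, k, v, 15, 27, 19), (n, t, a, d, 1, 20, 5), (n, t, a, d, 10, 12, 19), (n, t, a, d, 13, 37, 34), (n, t, a, d, 15, 26, 26), (n, t, a, d, 15, 27, 19)}.
Apply σ_{E = d}; surviving tuples: {(n, t, a, d, 1, 20, 5), (n, t, a, d, 10, 12, 19), (n, t, a, d, 13, 37, 34), (n, t, a, d, 15, 26, 26), (n, t, a, d, 15, 27, 19)}
Apply σ_{D = t and G = n}; surviving tuples: {(n, t, a, d, 1, 20, 5), (n, t, a, d, 10, 12, 19), (n, t, a, d, 13, 37, 34), (n, t, a, d, 15, 26, 26), (n, t, a, d, 15, 27, 19)}
π_{D, B, G} gives {(t, 1, n), (t, 10, n), (t, 13, n), (t, 15, n)} (1 duplicate(s) eliminated).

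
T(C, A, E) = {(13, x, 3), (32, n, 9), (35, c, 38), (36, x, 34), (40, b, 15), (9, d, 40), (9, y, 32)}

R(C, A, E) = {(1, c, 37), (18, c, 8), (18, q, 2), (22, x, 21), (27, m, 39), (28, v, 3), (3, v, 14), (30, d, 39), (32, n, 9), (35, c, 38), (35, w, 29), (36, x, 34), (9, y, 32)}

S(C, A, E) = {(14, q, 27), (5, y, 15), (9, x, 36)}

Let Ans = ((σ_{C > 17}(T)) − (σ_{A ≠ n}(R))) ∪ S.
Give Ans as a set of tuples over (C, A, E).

Apply σ_{C > 17}; surviving tuples: {(32, n, 9), (35, c, 38), (36, x, 34), (40, b, 15)}
Apply σ_{A ≠ n}; surviving tuples: {(1, c, 37), (18, c, 8), (18, q, 2), (22, x, 21), (27, m, 39), (28, v, 3), (3, v, 14), (30, d, 39), (35, c, 38), (35, w, 29), (36, x, 34), (9, y, 32)}
Set difference of the two operands is {(32, n, 9), (40, b, 15)}.
Set union of the two operands is {(14, q, 27), (32, n, 9), (40, b, 15), (5, y, 15), (9, x, 36)}.

{(14, q, 27), (32, n, 9), (40, b, 15), (5, y, 15), (9, x, 36)}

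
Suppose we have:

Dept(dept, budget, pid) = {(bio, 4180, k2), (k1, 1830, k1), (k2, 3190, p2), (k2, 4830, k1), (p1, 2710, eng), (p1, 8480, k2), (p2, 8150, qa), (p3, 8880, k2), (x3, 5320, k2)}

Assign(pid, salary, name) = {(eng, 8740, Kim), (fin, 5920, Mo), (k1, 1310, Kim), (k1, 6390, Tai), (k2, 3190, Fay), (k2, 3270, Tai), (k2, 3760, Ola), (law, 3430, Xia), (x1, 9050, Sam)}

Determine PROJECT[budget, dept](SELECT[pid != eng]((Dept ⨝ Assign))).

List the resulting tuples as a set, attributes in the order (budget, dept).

{(1830, k1), (4180, bio), (4830, k2), (5320, x3), (8480, p1), (8880, p3)}

Dept ⋈ Assign (natural join on pid): {(bio, 4180, k2, 3190, Fay), (bio, 4180, k2, 3270, Tai), (bio, 4180, k2, 3760, Ola), (k1, 1830, k1, 1310, Kim), (k1, 1830, k1, 6390, Tai), (k2, 4830, k1, 1310, Kim), (k2, 4830, k1, 6390, Tai), (p1, 2710, eng, 8740, Kim), (p1, 8480, k2, 3190, Fay), (p1, 8480, k2, 3270, Tai), (p1, 8480, k2, 3760, Ola), (p3, 8880, k2, 3190, Fay), (p3, 8880, k2, 3270, Tai), (p3, 8880, k2, 3760, Ola), (x3, 5320, k2, 3190, Fay), (x3, 5320, k2, 3270, Tai), (x3, 5320, k2, 3760, Ola)}
Selection pid != eng: {(bio, 4180, k2, 3190, Fay), (bio, 4180, k2, 3270, Tai), (bio, 4180, k2, 3760, Ola), (k1, 1830, k1, 1310, Kim), (k1, 1830, k1, 6390, Tai), (k2, 4830, k1, 1310, Kim), (k2, 4830, k1, 6390, Tai), (p1, 8480, k2, 3190, Fay), (p1, 8480, k2, 3270, Tai), (p1, 8480, k2, 3760, Ola), (p3, 8880, k2, 3190, Fay), (p3, 8880, k2, 3270, Tai), (p3, 8880, k2, 3760, Ola), (x3, 5320, k2, 3190, Fay), (x3, 5320, k2, 3270, Tai), (x3, 5320, k2, 3760, Ola)}
Projecting to budget, dept (10 duplicate(s) eliminated): {(1830, k1), (4180, bio), (4830, k2), (5320, x3), (8480, p1), (8880, p3)}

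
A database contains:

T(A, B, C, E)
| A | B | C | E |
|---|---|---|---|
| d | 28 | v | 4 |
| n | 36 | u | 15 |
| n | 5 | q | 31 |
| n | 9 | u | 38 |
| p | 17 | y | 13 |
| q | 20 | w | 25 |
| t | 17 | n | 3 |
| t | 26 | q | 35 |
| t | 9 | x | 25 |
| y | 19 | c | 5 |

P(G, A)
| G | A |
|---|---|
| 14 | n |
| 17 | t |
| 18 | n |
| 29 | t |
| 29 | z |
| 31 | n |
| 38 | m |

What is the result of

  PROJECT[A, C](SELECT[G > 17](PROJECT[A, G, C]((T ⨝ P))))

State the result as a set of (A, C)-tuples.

{(n, q), (n, u), (t, n), (t, q), (t, x)}

Natural join on A: {(n, 36, u, 15, 14), (n, 36, u, 15, 18), (n, 36, u, 15, 31), (n, 5, q, 31, 14), (n, 5, q, 31, 18), (n, 5, q, 31, 31), (n, 9, u, 38, 14), (n, 9, u, 38, 18), (n, 9, u, 38, 31), (t, 17, n, 3, 17), (t, 17, n, 3, 29), (t, 26, q, 35, 17), (t, 26, q, 35, 29), (t, 9, x, 25, 17), (t, 9, x, 25, 29)}
π_{A, G, C} gives {(n, 14, q), (n, 14, u), (n, 18, q), (n, 18, u), (n, 31, q), (n, 31, u), (t, 17, n), (t, 17, q), (t, 17, x), (t, 29, n), (t, 29, q), (t, 29, x)} (3 duplicate(s) eliminated).
Filtering on G > 17 leaves {(n, 18, q), (n, 18, u), (n, 31, q), (n, 31, u), (t, 29, n), (t, 29, q), (t, 29, x)}.
π_{A, C} gives {(n, q), (n, u), (t, n), (t, q), (t, x)} (2 duplicate(s) eliminated).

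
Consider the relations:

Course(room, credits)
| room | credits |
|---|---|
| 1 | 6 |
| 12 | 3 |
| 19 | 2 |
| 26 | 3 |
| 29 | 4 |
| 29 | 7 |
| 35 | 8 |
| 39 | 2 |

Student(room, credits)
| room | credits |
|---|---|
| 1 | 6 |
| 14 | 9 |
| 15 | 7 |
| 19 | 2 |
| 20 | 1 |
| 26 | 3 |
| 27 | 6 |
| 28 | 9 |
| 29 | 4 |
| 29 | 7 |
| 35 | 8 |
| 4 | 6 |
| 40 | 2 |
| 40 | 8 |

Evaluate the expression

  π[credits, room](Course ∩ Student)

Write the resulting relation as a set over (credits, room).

Set intersection of the two operands is {(1, 6), (19, 2), (26, 3), (29, 4), (29, 7), (35, 8)}.
Keep only column(s) credits, room: {(2, 19), (3, 26), (4, 29), (6, 1), (7, 29), (8, 35)}

{(2, 19), (3, 26), (4, 29), (6, 1), (7, 29), (8, 35)}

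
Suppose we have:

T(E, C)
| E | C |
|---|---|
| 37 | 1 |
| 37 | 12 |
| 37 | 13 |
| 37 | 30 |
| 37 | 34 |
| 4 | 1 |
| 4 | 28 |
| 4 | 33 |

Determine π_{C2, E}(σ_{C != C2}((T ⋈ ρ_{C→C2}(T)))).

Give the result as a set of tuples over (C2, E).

ρ[C→C2]: schema becomes (E, C2); tuples unchanged.
Joining T and ρ_{C→C2}(T) on E yields {(37, 1, 1), (37, 1, 12), (37, 1, 13), (37, 1, 30), (37, 1, 34), (37, 12, 1), (37, 12, 12), (37, 12, 13), (37, 12, 30), (37, 12, 34), (37, 13, 1), (37, 13, 12), (37, 13, 13), (37, 13, 30), (37, 13, 34), (37, 30, 1), (37, 30, 12), (37, 30, 13), (37, 30, 30), (37, 30, 34), (37, 34, 1), (37, 34, 12), (37, 34, 13), (37, 34, 30), (37, 34, 34), (4, 1, 1), (4, 1, 28), (4, 1, 33), (4, 28, 1), (4, 28, 28), (4, 28, 33), (4, 33, 1), (4, 33, 28), (4, 33, 33)}.
Apply σ_{C != C2}; surviving tuples: {(37, 1, 12), (37, 1, 13), (37, 1, 30), (37, 1, 34), (37, 12, 1), (37, 12, 13), (37, 12, 30), (37, 12, 34), (37, 13, 1), (37, 13, 12), (37, 13, 30), (37, 13, 34), (37, 30, 1), (37, 30, 12), (37, 30, 13), (37, 30, 34), (37, 34, 1), (37, 34, 12), (37, 34, 13), (37, 34, 30), (4, 1, 28), (4, 1, 33), (4, 28, 1), (4, 28, 33), (4, 33, 1), (4, 33, 28)}
π[C2, E]: project onto (C2, E) (18 duplicate(s) eliminated) → {(1, 37), (1, 4), (12, 37), (13, 37), (28, 4), (30, 37), (33, 4), (34, 37)}

{(1, 37), (1, 4), (12, 37), (13, 37), (28, 4), (30, 37), (33, 4), (34, 37)}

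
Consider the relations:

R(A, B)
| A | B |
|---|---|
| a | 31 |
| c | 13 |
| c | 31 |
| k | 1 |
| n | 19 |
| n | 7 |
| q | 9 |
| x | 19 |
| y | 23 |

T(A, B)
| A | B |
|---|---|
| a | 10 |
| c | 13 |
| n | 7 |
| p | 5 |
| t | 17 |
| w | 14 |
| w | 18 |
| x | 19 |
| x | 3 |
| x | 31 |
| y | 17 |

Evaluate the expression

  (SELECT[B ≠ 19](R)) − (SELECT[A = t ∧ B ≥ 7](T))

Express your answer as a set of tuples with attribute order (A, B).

{(a, 31), (c, 13), (c, 31), (k, 1), (n, 7), (q, 9), (y, 23)}

Filtering on B ≠ 19 leaves {(a, 31), (c, 13), (c, 31), (k, 1), (n, 7), (q, 9), (y, 23)}.
Filtering on A = t ∧ B ≥ 7 leaves {(t, 17)}.
Set difference of the two operands is {(a, 31), (c, 13), (c, 31), (k, 1), (n, 7), (q, 9), (y, 23)}.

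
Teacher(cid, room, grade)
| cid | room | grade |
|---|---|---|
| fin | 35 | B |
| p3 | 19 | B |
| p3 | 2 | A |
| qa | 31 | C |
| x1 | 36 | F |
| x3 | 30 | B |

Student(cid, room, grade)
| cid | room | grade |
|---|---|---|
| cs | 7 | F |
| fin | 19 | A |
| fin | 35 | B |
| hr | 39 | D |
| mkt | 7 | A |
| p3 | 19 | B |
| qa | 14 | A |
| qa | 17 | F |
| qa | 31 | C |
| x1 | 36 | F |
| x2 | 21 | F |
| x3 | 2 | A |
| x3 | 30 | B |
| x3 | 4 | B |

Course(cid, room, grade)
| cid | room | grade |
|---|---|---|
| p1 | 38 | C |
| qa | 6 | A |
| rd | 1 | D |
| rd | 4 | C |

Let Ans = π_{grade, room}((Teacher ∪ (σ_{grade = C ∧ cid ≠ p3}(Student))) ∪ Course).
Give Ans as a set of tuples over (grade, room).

{(A, 2), (A, 6), (B, 19), (B, 30), (B, 35), (C, 31), (C, 38), (C, 4), (D, 1), (F, 36)}

Apply σ_{grade = C ∧ cid ≠ p3}; surviving tuples: {(qa, 31, C)}
Union: {(fin, 35, B), (p3, 19, B), (p3, 2, A), (qa, 31, C), (x1, 36, F), (x3, 30, B)} with {(qa, 31, C)} → {(fin, 35, B), (p3, 19, B), (p3, 2, A), (qa, 31, C), (x1, 36, F), (x3, 30, B)}
Union: {(fin, 35, B), (p3, 19, B), (p3, 2, A), (qa, 31, C), (x1, 36, F), (x3, 30, B)} with {(p1, 38, C), (qa, 6, A), (rd, 1, D), (rd, 4, C)} → {(fin, 35, B), (p1, 38, C), (p3, 19, B), (p3, 2, A), (qa, 31, C), (qa, 6, A), (rd, 1, D), (rd, 4, C), (x1, 36, F), (x3, 30, B)}
Keep only column(s) grade, room: {(A, 2), (A, 6), (B, 19), (B, 30), (B, 35), (C, 31), (C, 38), (C, 4), (D, 1), (F, 36)}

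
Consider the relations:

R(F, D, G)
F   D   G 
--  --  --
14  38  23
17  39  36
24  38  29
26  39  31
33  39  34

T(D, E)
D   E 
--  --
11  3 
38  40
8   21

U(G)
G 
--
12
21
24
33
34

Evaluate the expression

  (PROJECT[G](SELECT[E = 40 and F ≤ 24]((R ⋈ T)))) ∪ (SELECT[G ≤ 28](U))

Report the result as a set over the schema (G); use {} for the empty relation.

{12, 21, 23, 24, 29}

Joining R and T on D yields {(14, 38, 23, 40), (24, 38, 29, 40)}.
Apply σ_{E = 40 and F ≤ 24}; surviving tuples: {(14, 38, 23, 40), (24, 38, 29, 40)}
Projecting to G: {23, 29}
Apply σ_{G ≤ 28}; surviving tuples: {12, 21, 24}
Union: {23, 29} with {12, 21, 24} → {12, 21, 23, 24, 29}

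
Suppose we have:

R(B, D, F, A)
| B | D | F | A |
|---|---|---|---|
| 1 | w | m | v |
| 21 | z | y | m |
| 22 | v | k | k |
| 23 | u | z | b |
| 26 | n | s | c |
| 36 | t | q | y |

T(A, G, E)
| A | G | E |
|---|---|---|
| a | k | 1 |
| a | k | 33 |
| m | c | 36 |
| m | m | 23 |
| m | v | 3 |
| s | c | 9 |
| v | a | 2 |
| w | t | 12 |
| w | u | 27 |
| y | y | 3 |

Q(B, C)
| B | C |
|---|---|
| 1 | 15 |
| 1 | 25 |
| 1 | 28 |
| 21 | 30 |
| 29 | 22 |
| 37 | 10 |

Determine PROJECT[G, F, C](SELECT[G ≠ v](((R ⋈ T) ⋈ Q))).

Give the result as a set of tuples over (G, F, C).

R ⋈ T (natural join on A): {(1, w, m, v, a, 2), (21, z, y, m, c, 36), (21, z, y, m, m, 23), (21, z, y, m, v, 3), (36, t, q, y, y, 3)}
(R ⋈ T) ⋈ Q (natural join on B): {(1, w, m, v, a, 2, 15), (1, w, m, v, a, 2, 25), (1, w, m, v, a, 2, 28), (21, z, y, m, c, 36, 30), (21, z, y, m, m, 23, 30), (21, z, y, m, v, 3, 30)}
σ[G ≠ v]: keep tuples satisfying G ≠ v → {(1, w, m, v, a, 2, 15), (1, w, m, v, a, 2, 25), (1, w, m, v, a, 2, 28), (21, z, y, m, c, 36, 30), (21, z, y, m, m, 23, 30)}
Projecting to G, F, C: {(a, m, 15), (a, m, 25), (a, m, 28), (c, y, 30), (m, y, 30)}

{(a, m, 15), (a, m, 25), (a, m, 28), (c, y, 30), (m, y, 30)}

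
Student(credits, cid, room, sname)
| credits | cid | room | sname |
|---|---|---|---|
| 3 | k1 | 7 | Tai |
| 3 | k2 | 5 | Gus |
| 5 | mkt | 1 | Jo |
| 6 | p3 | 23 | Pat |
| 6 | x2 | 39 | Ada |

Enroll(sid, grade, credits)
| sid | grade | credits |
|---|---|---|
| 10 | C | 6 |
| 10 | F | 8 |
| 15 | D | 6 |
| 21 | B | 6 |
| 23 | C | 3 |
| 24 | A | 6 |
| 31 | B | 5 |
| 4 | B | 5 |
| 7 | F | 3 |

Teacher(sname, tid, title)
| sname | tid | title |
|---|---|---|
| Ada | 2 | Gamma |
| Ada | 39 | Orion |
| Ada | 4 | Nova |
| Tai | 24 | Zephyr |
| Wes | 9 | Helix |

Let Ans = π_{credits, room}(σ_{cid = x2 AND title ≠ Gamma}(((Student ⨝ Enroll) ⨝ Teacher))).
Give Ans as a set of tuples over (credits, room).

Natural join on credits: {(3, k1, 7, Tai, 23, C), (3, k1, 7, Tai, 7, F), (3, k2, 5, Gus, 23, C), (3, k2, 5, Gus, 7, F), (5, mkt, 1, Jo, 31, B), (5, mkt, 1, Jo, 4, B), (6, p3, 23, Pat, 10, C), (6, p3, 23, Pat, 15, D), (6, p3, 23, Pat, 21, B), (6, p3, 23, Pat, 24, A), (6, x2, 39, Ada, 10, C), (6, x2, 39, Ada, 15, D), (6, x2, 39, Ada, 21, B), (6, x2, 39, Ada, 24, A)}
Natural join on sname: {(3, k1, 7, Tai, 23, C, 24, Zephyr), (3, k1, 7, Tai, 7, F, 24, Zephyr), (6, x2, 39, Ada, 10, C, 2, Gamma), (6, x2, 39, Ada, 10, C, 39, Orion), (6, x2, 39, Ada, 10, C, 4, Nova), (6, x2, 39, Ada, 15, D, 2, Gamma), (6, x2, 39, Ada, 15, D, 39, Orion), (6, x2, 39, Ada, 15, D, 4, Nova), (6, x2, 39, Ada, 21, B, 2, Gamma), (6, x2, 39, Ada, 21, B, 39, Orion), (6, x2, 39, Ada, 21, B, 4, Nova), (6, x2, 39, Ada, 24, A, 2, Gamma), (6, x2, 39, Ada, 24, A, 39, Orion), (6, x2, 39, Ada, 24, A, 4, Nova)}
Apply σ_{cid = x2 AND title ≠ Gamma}; surviving tuples: {(6, x2, 39, Ada, 10, C, 39, Orion), (6, x2, 39, Ada, 10, C, 4, Nova), (6, x2, 39, Ada, 15, D, 39, Orion), (6, x2, 39, Ada, 15, D, 4, Nova), (6, x2, 39, Ada, 21, B, 39, Orion), (6, x2, 39, Ada, 21, B, 4, Nova), (6, x2, 39, Ada, 24, A, 39, Orion), (6, x2, 39, Ada, 24, A, 4, Nova)}
π[credits, room]: project onto (credits, room) (7 duplicate(s) eliminated) → {(6, 39)}

{(6, 39)}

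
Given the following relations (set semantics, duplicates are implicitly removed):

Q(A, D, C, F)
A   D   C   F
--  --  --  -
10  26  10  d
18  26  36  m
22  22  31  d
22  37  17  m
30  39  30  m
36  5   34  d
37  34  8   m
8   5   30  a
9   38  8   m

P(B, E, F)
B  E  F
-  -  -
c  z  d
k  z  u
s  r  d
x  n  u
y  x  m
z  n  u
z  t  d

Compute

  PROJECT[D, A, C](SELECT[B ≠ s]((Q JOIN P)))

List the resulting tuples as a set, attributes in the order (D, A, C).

{(22, 22, 31), (26, 10, 10), (26, 18, 36), (34, 37, 8), (37, 22, 17), (38, 9, 8), (39, 30, 30), (5, 36, 34)}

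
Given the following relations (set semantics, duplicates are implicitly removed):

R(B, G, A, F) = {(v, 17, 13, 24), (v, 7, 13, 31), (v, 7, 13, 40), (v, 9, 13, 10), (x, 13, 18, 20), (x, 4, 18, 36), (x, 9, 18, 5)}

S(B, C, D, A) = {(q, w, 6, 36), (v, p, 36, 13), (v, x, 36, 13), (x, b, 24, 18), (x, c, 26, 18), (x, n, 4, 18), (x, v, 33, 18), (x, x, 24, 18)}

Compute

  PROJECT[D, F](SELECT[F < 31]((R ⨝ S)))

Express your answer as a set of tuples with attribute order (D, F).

Joining R and S on B, A yields {(v, 17, 13, 24, p, 36), (v, 17, 13, 24, x, 36), (v, 7, 13, 31, p, 36), (v, 7, 13, 31, x, 36), (v, 7, 13, 40, p, 36), (v, 7, 13, 40, x, 36), (v, 9, 13, 10, p, 36), (v, 9, 13, 10, x, 36), (x, 13, 18, 20, b, 24), (x, 13, 18, 20, c, 26), (x, 13, 18, 20, n, 4), (x, 13, 18, 20, v, 33), (x, 13, 18, 20, x, 24), (x, 4, 18, 36, b, 24), (x, 4, 18, 36, c, 26), (x, 4, 18, 36, n, 4), (x, 4, 18, 36, v, 33), (x, 4, 18, 36, x, 24), (x, 9, 18, 5, b, 24), (x, 9, 18, 5, c, 26), (x, 9, 18, 5, n, 4), (x, 9, 18, 5, v, 33), (x, 9, 18, 5, x, 24)}.
σ[F < 31]: keep tuples satisfying F < 31 → {(v, 17, 13, 24, p, 36), (v, 17, 13, 24, x, 36), (v, 9, 13, 10, p, 36), (v, 9, 13, 10, x, 36), (x, 13, 18, 20, b, 24), (x, 13, 18, 20, c, 26), (x, 13, 18, 20, n, 4), (x, 13, 18, 20, v, 33), (x, 13, 18, 20, x, 24), (x, 9, 18, 5, b, 24), (x, 9, 18, 5, c, 26), (x, 9, 18, 5, n, 4), (x, 9, 18, 5, v, 33), (x, 9, 18, 5, x, 24)}
π_{D, F} gives {(24, 20), (24, 5), (26, 20), (26, 5), (33, 20), (33, 5), (36, 10), (36, 24), (4, 20), (4, 5)} (4 duplicate(s) eliminated).

{(24, 20), (24, 5), (26, 20), (26, 5), (33, 20), (33, 5), (36, 10), (36, 24), (4, 20), (4, 5)}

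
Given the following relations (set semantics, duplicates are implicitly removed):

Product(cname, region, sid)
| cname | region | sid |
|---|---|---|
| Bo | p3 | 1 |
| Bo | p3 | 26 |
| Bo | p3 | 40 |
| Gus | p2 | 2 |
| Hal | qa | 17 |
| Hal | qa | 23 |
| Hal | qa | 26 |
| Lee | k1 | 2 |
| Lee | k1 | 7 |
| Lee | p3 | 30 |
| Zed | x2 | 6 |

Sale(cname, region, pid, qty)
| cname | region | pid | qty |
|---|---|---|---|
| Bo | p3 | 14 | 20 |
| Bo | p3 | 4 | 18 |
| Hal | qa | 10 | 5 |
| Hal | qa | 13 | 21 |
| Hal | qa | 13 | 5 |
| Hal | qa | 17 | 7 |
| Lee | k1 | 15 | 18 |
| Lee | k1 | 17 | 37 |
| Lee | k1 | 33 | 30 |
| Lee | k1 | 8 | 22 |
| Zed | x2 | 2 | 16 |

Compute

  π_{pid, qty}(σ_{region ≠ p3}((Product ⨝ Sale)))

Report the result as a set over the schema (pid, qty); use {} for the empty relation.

Product ⋈ Sale (natural join on cname, region): {(Bo, p3, 1, 14, 20), (Bo, p3, 1, 4, 18), (Bo, p3, 26, 14, 20), (Bo, p3, 26, 4, 18), (Bo, p3, 40, 14, 20), (Bo, p3, 40, 4, 18), (Hal, qa, 17, 10, 5), (Hal, qa, 17, 13, 21), (Hal, qa, 17, 13, 5), (Hal, qa, 17, 17, 7), (Hal, qa, 23, 10, 5), (Hal, qa, 23, 13, 21), (Hal, qa, 23, 13, 5), (Hal, qa, 23, 17, 7), (Hal, qa, 26, 10, 5), (Hal, qa, 26, 13, 21), (Hal, qa, 26, 13, 5), (Hal, qa, 26, 17, 7), (Lee, k1, 2, 15, 18), (Lee, k1, 2, 17, 37), (Lee, k1, 2, 33, 30), (Lee, k1, 2, 8, 22), (Lee, k1, 7, 15, 18), (Lee, k1, 7, 17, 37), (Lee, k1, 7, 33, 30), (Lee, k1, 7, 8, 22), (Zed, x2, 6, 2, 16)}
σ[region ≠ p3]: keep tuples satisfying region ≠ p3 → {(Hal, qa, 17, 10, 5), (Hal, qa, 17, 13, 21), (Hal, qa, 17, 13, 5), (Hal, qa, 17, 17, 7), (Hal, qa, 23, 10, 5), (Hal, qa, 23, 13, 21), (Hal, qa, 23, 13, 5), (Hal, qa, 23, 17, 7), (Hal, qa, 26, 10, 5), (Hal, qa, 26, 13, 21), (Hal, qa, 26, 13, 5), (Hal, qa, 26, 17, 7), (Lee, k1, 2, 15, 18), (Lee, k1, 2, 17, 37), (Lee, k1, 2, 33, 30), (Lee, k1, 2, 8, 22), (Lee, k1, 7, 15, 18), (Lee, k1, 7, 17, 37), (Lee, k1, 7, 33, 30), (Lee, k1, 7, 8, 22), (Zed, x2, 6, 2, 16)}
Projecting to pid, qty (12 duplicate(s) eliminated): {(10, 5), (13, 21), (13, 5), (15, 18), (17, 37), (17, 7), (2, 16), (33, 30), (8, 22)}

{(10, 5), (13, 21), (13, 5), (15, 18), (17, 37), (17, 7), (2, 16), (33, 30), (8, 22)}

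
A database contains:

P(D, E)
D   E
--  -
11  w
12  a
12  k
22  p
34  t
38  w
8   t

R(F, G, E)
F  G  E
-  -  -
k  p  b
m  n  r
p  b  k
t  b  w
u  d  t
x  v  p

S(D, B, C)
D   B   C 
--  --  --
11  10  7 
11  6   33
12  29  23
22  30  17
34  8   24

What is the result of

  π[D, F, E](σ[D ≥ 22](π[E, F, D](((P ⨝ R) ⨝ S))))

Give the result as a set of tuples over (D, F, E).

Joining P and R on E yields {(11, w, t, b), (12, k, p, b), (22, p, x, v), (34, t, u, d), (38, w, t, b), (8, t, u, d)}.
Joining (P ⨝ R) and S on D yields {(11, w, t, b, 10, 7), (11, w, t, b, 6, 33), (12, k, p, b, 29, 23), (22, p, x, v, 30, 17), (34, t, u, d, 8, 24)}.
π_{E, F, D} gives {(k, p, 12), (p, x, 22), (t, u, 34), (w, t, 11)} (1 duplicate(s) eliminated).
Selection D ≥ 22: {(p, x, 22), (t, u, 34)}
π_{D, F, E} gives {(22, x, p), (34, u, t)}.

{(22, x, p), (34, u, t)}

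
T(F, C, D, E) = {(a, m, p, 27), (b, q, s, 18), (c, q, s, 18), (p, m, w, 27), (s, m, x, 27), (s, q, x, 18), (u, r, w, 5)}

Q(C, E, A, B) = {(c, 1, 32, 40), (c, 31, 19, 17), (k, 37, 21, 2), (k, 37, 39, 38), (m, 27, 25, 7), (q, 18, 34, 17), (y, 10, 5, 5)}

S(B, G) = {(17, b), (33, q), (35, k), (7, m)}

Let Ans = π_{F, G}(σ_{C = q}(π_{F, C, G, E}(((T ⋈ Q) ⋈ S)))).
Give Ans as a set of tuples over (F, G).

Natural join on C, E: {(a, m, p, 27, 25, 7), (b, q, s, 18, 34, 17), (c, q, s, 18, 34, 17), (p, m, w, 27, 25, 7), (s, m, x, 27, 25, 7), (s, q, x, 18, 34, 17)}
Natural join on B: {(a, m, p, 27, 25, 7, m), (b, q, s, 18, 34, 17, b), (c, q, s, 18, 34, 17, b), (p, m, w, 27, 25, 7, m), (s, m, x, 27, 25, 7, m), (s, q, x, 18, 34, 17, b)}
π[F, C, G, E]: project onto (F, C, G, E) → {(a, m, m, 27), (b, q, b, 18), (c, q, b, 18), (p, m, m, 27), (s, m, m, 27), (s, q, b, 18)}
Selection C = q: {(b, q, b, 18), (c, q, b, 18), (s, q, b, 18)}
π[F, G]: project onto (F, G) → {(b, b), (c, b), (s, b)}

{(b, b), (c, b), (s, b)}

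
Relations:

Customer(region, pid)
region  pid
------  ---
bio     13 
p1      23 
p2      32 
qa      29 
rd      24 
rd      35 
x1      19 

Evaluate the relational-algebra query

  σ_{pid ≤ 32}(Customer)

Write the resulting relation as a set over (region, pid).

{(bio, 13), (p1, 23), (p2, 32), (qa, 29), (rd, 24), (x1, 19)}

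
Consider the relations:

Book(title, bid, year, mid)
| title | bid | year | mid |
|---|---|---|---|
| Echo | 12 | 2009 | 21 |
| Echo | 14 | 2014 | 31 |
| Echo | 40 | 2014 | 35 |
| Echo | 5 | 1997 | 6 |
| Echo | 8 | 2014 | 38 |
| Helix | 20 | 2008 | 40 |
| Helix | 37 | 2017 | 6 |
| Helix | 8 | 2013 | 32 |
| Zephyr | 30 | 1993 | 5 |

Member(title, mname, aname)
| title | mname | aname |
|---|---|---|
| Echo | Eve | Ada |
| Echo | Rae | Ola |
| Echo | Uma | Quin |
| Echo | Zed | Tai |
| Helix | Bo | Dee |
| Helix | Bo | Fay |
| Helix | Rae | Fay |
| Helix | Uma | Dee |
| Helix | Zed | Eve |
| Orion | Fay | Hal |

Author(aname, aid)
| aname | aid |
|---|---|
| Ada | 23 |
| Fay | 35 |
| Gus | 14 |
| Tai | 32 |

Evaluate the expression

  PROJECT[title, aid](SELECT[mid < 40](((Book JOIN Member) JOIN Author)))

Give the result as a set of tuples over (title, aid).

{(Echo, 23), (Echo, 32), (Helix, 35)}

Book ⋈ Member (natural join on title): {(Echo, 12, 2009, 21, Eve, Ada), (Echo, 12, 2009, 21, Rae, Ola), (Echo, 12, 2009, 21, Uma, Quin), (Echo, 12, 2009, 21, Zed, Tai), (Echo, 14, 2014, 31, Eve, Ada), (Echo, 14, 2014, 31, Rae, Ola), (Echo, 14, 2014, 31, Uma, Quin), (Echo, 14, 2014, 31, Zed, Tai), (Echo, 40, 2014, 35, Eve, Ada), (Echo, 40, 2014, 35, Rae, Ola), (Echo, 40, 2014, 35, Uma, Quin), (Echo, 40, 2014, 35, Zed, Tai), (Echo, 5, 1997, 6, Eve, Ada), (Echo, 5, 1997, 6, Rae, Ola), (Echo, 5, 1997, 6, Uma, Quin), (Echo, 5, 1997, 6, Zed, Tai), (Echo, 8, 2014, 38, Eve, Ada), (Echo, 8, 2014, 38, Rae, Ola), (Echo, 8, 2014, 38, Uma, Quin), (Echo, 8, 2014, 38, Zed, Tai), (Helix, 20, 2008, 40, Bo, Dee), (Helix, 20, 2008, 40, Bo, Fay), (Helix, 20, 2008, 40, Rae, Fay), (Helix, 20, 2008, 40, Uma, Dee), (Helix, 20, 2008, 40, Zed, Eve), (Helix, 37, 2017, 6, Bo, Dee), (Helix, 37, 2017, 6, Bo, Fay), (Helix, 37, 2017, 6, Rae, Fay), (Helix, 37, 2017, 6, Uma, Dee), (Helix, 37, 2017, 6, Zed, Eve), (Helix, 8, 2013, 32, Bo, Dee), (Helix, 8, 2013, 32, Bo, Fay), (Helix, 8, 2013, 32, Rae, Fay), (Helix, 8, 2013, 32, Uma, Dee), (Helix, 8, 2013, 32, Zed, Eve)}
(Book JOIN Member) ⋈ Author (natural join on aname): {(Echo, 12, 2009, 21, Eve, Ada, 23), (Echo, 12, 2009, 21, Zed, Tai, 32), (Echo, 14, 2014, 31, Eve, Ada, 23), (Echo, 14, 2014, 31, Zed, Tai, 32), (Echo, 40, 2014, 35, Eve, Ada, 23), (Echo, 40, 2014, 35, Zed, Tai, 32), (Echo, 5, 1997, 6, Eve, Ada, 23), (Echo, 5, 1997, 6, Zed, Tai, 32), (Echo, 8, 2014, 38, Eve, Ada, 23), (Echo, 8, 2014, 38, Zed, Tai, 32), (Helix, 20, 2008, 40, Bo, Fay, 35), (Helix, 20, 2008, 40, Rae, Fay, 35), (Helix, 37, 2017, 6, Bo, Fay, 35), (Helix, 37, 2017, 6, Rae, Fay, 35), (Helix, 8, 2013, 32, Bo, Fay, 35), (Helix, 8, 2013, 32, Rae, Fay, 35)}
Apply σ_{mid < 40}; surviving tuples: {(Echo, 12, 2009, 21, Eve, Ada, 23), (Echo, 12, 2009, 21, Zed, Tai, 32), (Echo, 14, 2014, 31, Eve, Ada, 23), (Echo, 14, 2014, 31, Zed, Tai, 32), (Echo, 40, 2014, 35, Eve, Ada, 23), (Echo, 40, 2014, 35, Zed, Tai, 32), (Echo, 5, 1997, 6, Eve, Ada, 23), (Echo, 5, 1997, 6, Zed, Tai, 32), (Echo, 8, 2014, 38, Eve, Ada, 23), (Echo, 8, 2014, 38, Zed, Tai, 32), (Helix, 37, 2017, 6, Bo, Fay, 35), (Helix, 37, 2017, 6, Rae, Fay, 35), (Helix, 8, 2013, 32, Bo, Fay, 35), (Helix, 8, 2013, 32, Rae, Fay, 35)}
π_{title, aid} gives {(Echo, 23), (Echo, 32), (Helix, 35)} (11 duplicate(s) eliminated).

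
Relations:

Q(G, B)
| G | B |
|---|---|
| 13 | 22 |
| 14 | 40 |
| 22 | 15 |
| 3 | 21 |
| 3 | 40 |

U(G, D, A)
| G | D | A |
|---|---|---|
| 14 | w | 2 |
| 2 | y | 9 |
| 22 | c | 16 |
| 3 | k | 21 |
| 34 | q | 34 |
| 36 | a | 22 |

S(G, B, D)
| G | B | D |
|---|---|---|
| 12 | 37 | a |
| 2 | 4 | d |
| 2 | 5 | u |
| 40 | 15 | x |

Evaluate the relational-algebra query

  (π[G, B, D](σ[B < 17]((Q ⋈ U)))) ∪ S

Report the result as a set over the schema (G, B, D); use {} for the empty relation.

{(12, 37, a), (2, 4, d), (2, 5, u), (22, 15, c), (40, 15, x)}

Joining Q and U on G yields {(14, 40, w, 2), (22, 15, c, 16), (3, 21, k, 21), (3, 40, k, 21)}.
σ[B < 17]: keep tuples satisfying B < 17 → {(22, 15, c, 16)}
π[G, B, D]: project onto (G, B, D) → {(22, 15, c)}
Set union of the two operands is {(12, 37, a), (2, 4, d), (2, 5, u), (22, 15, c), (40, 15, x)}.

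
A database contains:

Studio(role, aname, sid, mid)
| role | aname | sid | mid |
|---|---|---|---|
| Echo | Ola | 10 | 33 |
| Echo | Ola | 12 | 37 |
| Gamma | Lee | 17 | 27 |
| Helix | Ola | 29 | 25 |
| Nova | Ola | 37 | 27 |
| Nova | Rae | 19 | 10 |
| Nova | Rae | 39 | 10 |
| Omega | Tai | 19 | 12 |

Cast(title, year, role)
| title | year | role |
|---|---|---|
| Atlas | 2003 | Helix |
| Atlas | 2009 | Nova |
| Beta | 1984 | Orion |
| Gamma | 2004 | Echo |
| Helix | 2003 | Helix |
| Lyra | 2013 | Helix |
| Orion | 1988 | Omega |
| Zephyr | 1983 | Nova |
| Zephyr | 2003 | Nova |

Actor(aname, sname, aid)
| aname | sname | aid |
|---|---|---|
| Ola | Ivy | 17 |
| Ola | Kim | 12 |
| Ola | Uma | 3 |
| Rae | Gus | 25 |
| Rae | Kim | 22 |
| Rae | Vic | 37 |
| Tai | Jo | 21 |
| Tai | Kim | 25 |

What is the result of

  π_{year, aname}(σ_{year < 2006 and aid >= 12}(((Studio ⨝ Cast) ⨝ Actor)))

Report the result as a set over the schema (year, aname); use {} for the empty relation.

{(1983, Ola), (1983, Rae), (1988, Tai), (2003, Ola), (2003, Rae), (2004, Ola)}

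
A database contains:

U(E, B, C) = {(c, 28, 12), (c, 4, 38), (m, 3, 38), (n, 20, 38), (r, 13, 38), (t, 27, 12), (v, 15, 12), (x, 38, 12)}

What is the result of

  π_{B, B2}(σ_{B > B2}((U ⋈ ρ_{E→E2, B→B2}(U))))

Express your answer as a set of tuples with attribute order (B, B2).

{(13, 3), (13, 4), (20, 13), (20, 3), (20, 4), (27, 15), (28, 15), (28, 27), (38, 15), (38, 27), (38, 28), (4, 3)}

ρ[E→E2, B→B2]: schema becomes (E2, B2, C); tuples unchanged.
Natural join on C: {(c, 28, 12, c, 28), (c, 28, 12, t, 27), (c, 28, 12, v, 15), (c, 28, 12, x, 38), (c, 4, 38, c, 4), (c, 4, 38, m, 3), (c, 4, 38, n, 20), (c, 4, 38, r, 13), (m, 3, 38, c, 4), (m, 3, 38, m, 3), (m, 3, 38, n, 20), (m, 3, 38, r, 13), (n, 20, 38, c, 4), (n, 20, 38, m, 3), (n, 20, 38, n, 20), (n, 20, 38, r, 13), (r, 13, 38, c, 4), (r, 13, 38, m, 3), (r, 13, 38, n, 20), (r, 13, 38, r, 13), (t, 27, 12, c, 28), (t, 27, 12, t, 27), (t, 27, 12, v, 15), (t, 27, 12, x, 38), (v, 15, 12, c, 28), (v, 15, 12, t, 27), (v, 15, 12, v, 15), (v, 15, 12, x, 38), (x, 38, 12, c, 28), (x, 38, 12, t, 27), (x, 38, 12, v, 15), (x, 38, 12, x, 38)}
σ[B > B2]: keep tuples satisfying B > B2 → {(c, 28, 12, t, 27), (c, 28, 12, v, 15), (c, 4, 38, m, 3), (n, 20, 38, c, 4), (n, 20, 38, m, 3), (n, 20, 38, r, 13), (r, 13, 38, c, 4), (r, 13, 38, m, 3), (t, 27, 12, v, 15), (x, 38, 12, c, 28), (x, 38, 12, t, 27), (x, 38, 12, v, 15)}
π[B, B2]: project onto (B, B2) → {(13, 3), (13, 4), (20, 13), (20, 3), (20, 4), (27, 15), (28, 15), (28, 27), (38, 15), (38, 27), (38, 28), (4, 3)}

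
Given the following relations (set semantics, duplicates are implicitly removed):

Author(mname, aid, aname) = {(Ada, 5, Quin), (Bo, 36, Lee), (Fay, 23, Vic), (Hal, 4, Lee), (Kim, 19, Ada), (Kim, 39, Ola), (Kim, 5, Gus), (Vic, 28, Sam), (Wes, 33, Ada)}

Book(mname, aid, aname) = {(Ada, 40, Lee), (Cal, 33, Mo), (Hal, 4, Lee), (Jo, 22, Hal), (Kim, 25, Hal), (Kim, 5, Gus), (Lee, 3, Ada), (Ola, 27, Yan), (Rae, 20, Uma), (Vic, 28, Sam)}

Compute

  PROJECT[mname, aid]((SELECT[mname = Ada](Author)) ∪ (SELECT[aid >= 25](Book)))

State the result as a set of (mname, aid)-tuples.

{(Ada, 40), (Ada, 5), (Cal, 33), (Kim, 25), (Ola, 27), (Vic, 28)}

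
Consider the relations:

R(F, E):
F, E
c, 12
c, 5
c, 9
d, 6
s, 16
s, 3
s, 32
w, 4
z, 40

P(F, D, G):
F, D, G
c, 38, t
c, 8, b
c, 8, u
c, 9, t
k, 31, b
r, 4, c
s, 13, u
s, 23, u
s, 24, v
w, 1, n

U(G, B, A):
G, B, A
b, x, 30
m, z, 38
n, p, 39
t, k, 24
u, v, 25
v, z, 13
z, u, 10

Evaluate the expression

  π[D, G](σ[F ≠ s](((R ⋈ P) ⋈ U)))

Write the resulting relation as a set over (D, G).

Joining R and P on F yields {(c, 12, 38, t), (c, 12, 8, b), (c, 12, 8, u), (c, 12, 9, t), (c, 5, 38, t), (c, 5, 8, b), (c, 5, 8, u), (c, 5, 9, t), (c, 9, 38, t), (c, 9, 8, b), (c, 9, 8, u), (c, 9, 9, t), (s, 16, 13, u), (s, 16, 23, u), (s, 16, 24, v), (s, 3, 13, u), (s, 3, 23, u), (s, 3, 24, v), (s, 32, 13, u), (s, 32, 23, u), (s, 32, 24, v), (w, 4, 1, n)}.
Joining (R ⋈ P) and U on G yields {(c, 12, 38, t, k, 24), (c, 12, 8, b, x, 30), (c, 12, 8, u, v, 25), (c, 12, 9, t, k, 24), (c, 5, 38, t, k, 24), (c, 5, 8, b, x, 30), (c, 5, 8, u, v, 25), (c, 5, 9, t, k, 24), (c, 9, 38, t, k, 24), (c, 9, 8, b, x, 30), (c, 9, 8, u, v, 25), (c, 9, 9, t, k, 24), (s, 16, 13, u, v, 25), (s, 16, 23, u, v, 25), (s, 16, 24, v, z, 13), (s, 3, 13, u, v, 25), (s, 3, 23, u, v, 25), (s, 3, 24, v, z, 13), (s, 32, 13, u, v, 25), (s, 32, 23, u, v, 25), (s, 32, 24, v, z, 13), (w, 4, 1, n, p, 39)}.
Apply σ_{F ≠ s}; surviving tuples: {(c, 12, 38, t, k, 24), (c, 12, 8, b, x, 30), (c, 12, 8, u, v, 25), (c, 12, 9, t, k, 24), (c, 5, 38, t, k, 24), (c, 5, 8, b, x, 30), (c, 5, 8, u, v, 25), (c, 5, 9, t, k, 24), (c, 9, 38, t, k, 24), (c, 9, 8, b, x, 30), (c, 9, 8, u, v, 25), (c, 9, 9, t, k, 24), (w, 4, 1, n, p, 39)}
Keep only column(s) D, G (8 duplicate(s) eliminated): {(1, n), (38, t), (8, b), (8, u), (9, t)}

{(1, n), (38, t), (8, b), (8, u), (9, t)}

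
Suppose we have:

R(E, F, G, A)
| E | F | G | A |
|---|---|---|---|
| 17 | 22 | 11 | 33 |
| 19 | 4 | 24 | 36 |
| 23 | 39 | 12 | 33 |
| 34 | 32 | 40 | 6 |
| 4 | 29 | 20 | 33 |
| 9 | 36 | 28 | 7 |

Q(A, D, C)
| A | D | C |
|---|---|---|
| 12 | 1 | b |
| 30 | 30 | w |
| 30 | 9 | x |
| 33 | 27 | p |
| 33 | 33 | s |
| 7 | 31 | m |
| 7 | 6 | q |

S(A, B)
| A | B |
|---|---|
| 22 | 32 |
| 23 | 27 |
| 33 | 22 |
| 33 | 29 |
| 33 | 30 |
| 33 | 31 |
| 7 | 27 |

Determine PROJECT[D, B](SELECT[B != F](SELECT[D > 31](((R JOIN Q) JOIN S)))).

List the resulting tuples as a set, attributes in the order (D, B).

{(33, 22), (33, 29), (33, 30), (33, 31)}

Joining R and Q on A yields {(17, 22, 11, 33, 27, p), (17, 22, 11, 33, 33, s), (23, 39, 12, 33, 27, p), (23, 39, 12, 33, 33, s), (4, 29, 20, 33, 27, p), (4, 29, 20, 33, 33, s), (9, 36, 28, 7, 31, m), (9, 36, 28, 7, 6, q)}.
Joining (R JOIN Q) and S on A yields {(17, 22, 11, 33, 27, p, 22), (17, 22, 11, 33, 27, p, 29), (17, 22, 11, 33, 27, p, 30), (17, 22, 11, 33, 27, p, 31), (17, 22, 11, 33, 33, s, 22), (17, 22, 11, 33, 33, s, 29), (17, 22, 11, 33, 33, s, 30), (17, 22, 11, 33, 33, s, 31), (23, 39, 12, 33, 27, p, 22), (23, 39, 12, 33, 27, p, 29), (23, 39, 12, 33, 27, p, 30), (23, 39, 12, 33, 27, p, 31), (23, 39, 12, 33, 33, s, 22), (23, 39, 12, 33, 33, s, 29), (23, 39, 12, 33, 33, s, 30), (23, 39, 12, 33, 33, s, 31), (4, 29, 20, 33, 27, p, 22), (4, 29, 20, 33, 27, p, 29), (4, 29, 20, 33, 27, p, 30), (4, 29, 20, 33, 27, p, 31), (4, 29, 20, 33, 33, s, 22), (4, 29, 20, 33, 33, s, 29), (4, 29, 20, 33, 33, s, 30), (4, 29, 20, 33, 33, s, 31), (9, 36, 28, 7, 31, m, 27), (9, 36, 28, 7, 6, q, 27)}.
σ[D > 31]: keep tuples satisfying D > 31 → {(17, 22, 11, 33, 33, s, 22), (17, 22, 11, 33, 33, s, 29), (17, 22, 11, 33, 33, s, 30), (17, 22, 11, 33, 33, s, 31), (23, 39, 12, 33, 33, s, 22), (23, 39, 12, 33, 33, s, 29), (23, 39, 12, 33, 33, s, 30), (23, 39, 12, 33, 33, s, 31), (4, 29, 20, 33, 33, s, 22), (4, 29, 20, 33, 33, s, 29), (4, 29, 20, 33, 33, s, 30), (4, 29, 20, 33, 33, s, 31)}
σ[B != F]: keep tuples satisfying B != F → {(17, 22, 11, 33, 33, s, 29), (17, 22, 11, 33, 33, s, 30), (17, 22, 11, 33, 33, s, 31), (23, 39, 12, 33, 33, s, 22), (23, 39, 12, 33, 33, s, 29), (23, 39, 12, 33, 33, s, 30), (23, 39, 12, 33, 33, s, 31), (4, 29, 20, 33, 33, s, 22), (4, 29, 20, 33, 33, s, 30), (4, 29, 20, 33, 33, s, 31)}
Keep only column(s) D, B (6 duplicate(s) eliminated): {(33, 22), (33, 29), (33, 30), (33, 31)}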